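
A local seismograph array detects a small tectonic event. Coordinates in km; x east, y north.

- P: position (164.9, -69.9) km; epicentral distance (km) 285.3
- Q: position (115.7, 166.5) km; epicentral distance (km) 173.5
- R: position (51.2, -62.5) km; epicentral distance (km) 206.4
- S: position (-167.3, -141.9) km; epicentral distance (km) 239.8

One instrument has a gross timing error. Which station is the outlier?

S

Solve using three stations at a time. Using P, Q, R (subtract circle equations pairwise → linear system) gives (x, y) ≈ (-50.6, 117.1).
Distances from that point to each station vs reported:
  P: calculated 285.3 vs reported 285.3 → residual 0.0 km
  Q: calculated 173.5 vs reported 173.5 → residual 0.0 km
  R: calculated 206.4 vs reported 206.4 → residual 0.0 km
  S: calculated 284.0 vs reported 239.8 → residual 44.2 km
P, Q, R are mutually consistent (residuals ≈ 0); S is off by 44.2 km.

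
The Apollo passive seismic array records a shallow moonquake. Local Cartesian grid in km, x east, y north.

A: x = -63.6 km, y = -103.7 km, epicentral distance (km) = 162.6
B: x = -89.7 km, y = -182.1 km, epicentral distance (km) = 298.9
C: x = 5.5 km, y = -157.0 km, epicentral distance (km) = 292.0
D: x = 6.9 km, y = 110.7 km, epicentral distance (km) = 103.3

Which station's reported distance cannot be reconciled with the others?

Solve using three stations at a time. Using B, C, D (subtract circle equations pairwise → linear system) gives (x, y) ≈ (-96.2, 116.7).
Distances from that point to each station vs reported:
  A: calculated 222.8 vs reported 162.6 → residual 60.2 km
  B: calculated 298.9 vs reported 298.9 → residual 0.0 km
  C: calculated 292.0 vs reported 292.0 → residual 0.0 km
  D: calculated 103.2 vs reported 103.3 → residual 0.1 km
B, C, D are mutually consistent (residuals ≈ 0); A is off by 60.2 km.

A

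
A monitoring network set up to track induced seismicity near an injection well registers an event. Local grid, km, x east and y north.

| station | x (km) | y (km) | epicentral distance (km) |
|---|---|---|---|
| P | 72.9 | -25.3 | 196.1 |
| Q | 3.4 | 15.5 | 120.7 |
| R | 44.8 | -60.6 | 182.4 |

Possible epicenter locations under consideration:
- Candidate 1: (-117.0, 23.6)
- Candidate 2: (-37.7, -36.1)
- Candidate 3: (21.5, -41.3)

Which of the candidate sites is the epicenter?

Candidate 1

For each candidate, compare |candidate − station| to the reported distance:
Candidate 1: residuals P 0.0, Q 0.0, R 0.0 → max 0.0 km
Candidate 2: residuals P 85.0, Q 54.7, R 96.3 → max 96.3 km
Candidate 3: residuals P 142.3, Q 61.1, R 152.1 → max 152.1 km
Only Candidate 1 has all residuals ≈ 0.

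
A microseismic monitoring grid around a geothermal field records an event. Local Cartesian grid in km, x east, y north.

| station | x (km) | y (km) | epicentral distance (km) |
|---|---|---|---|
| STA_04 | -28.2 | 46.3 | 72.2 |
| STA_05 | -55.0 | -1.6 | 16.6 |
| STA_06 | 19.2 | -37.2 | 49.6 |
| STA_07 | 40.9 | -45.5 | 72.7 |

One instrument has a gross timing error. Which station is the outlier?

Solve using three stations at a time. Using STA_04, STA_06, STA_07 (subtract circle equations pairwise → linear system) gives (x, y) ≈ (-29.1, -25.9).
Distances from that point to each station vs reported:
  STA_04: calculated 72.2 vs reported 72.2 → residual 0.0 km
  STA_05: calculated 35.5 vs reported 16.6 → residual 18.9 km
  STA_06: calculated 49.6 vs reported 49.6 → residual 0.0 km
  STA_07: calculated 72.7 vs reported 72.7 → residual 0.0 km
STA_04, STA_06, STA_07 are mutually consistent (residuals ≈ 0); STA_05 is off by 18.9 km.

STA_05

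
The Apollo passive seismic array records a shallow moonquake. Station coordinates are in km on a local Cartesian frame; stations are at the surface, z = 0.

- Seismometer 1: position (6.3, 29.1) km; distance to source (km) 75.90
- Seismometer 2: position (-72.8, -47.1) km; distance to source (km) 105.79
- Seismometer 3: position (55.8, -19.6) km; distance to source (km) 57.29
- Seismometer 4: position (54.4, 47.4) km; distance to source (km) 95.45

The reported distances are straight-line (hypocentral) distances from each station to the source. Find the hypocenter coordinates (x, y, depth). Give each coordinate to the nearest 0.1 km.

(21.6, -30.3, 44.7)

Each station gives a sphere (x−x_i)² + (y−y_i)² + z² = d_i² (stations at z=0).
Subtracting the Seismometer 1 sphere from Seismometer 2 and Seismometer 3: z² cancels, leaving linear equations in x and y:
-158.2 x − 152.4 y = 1201.04
99.0 x − 97.4 y = 5089.97
Solving: x ≈ 21.600, y ≈ -30.303 km (keep extra digits for the depth step; rounded: 21.6, -30.3).
Then from the Seismometer 1 sphere: z² = 75.90² − (x − 6.3)² − (y − 29.1)² with x = 21.600, y = -30.303, so z ≈ 44.699 ≈ 44.7 km.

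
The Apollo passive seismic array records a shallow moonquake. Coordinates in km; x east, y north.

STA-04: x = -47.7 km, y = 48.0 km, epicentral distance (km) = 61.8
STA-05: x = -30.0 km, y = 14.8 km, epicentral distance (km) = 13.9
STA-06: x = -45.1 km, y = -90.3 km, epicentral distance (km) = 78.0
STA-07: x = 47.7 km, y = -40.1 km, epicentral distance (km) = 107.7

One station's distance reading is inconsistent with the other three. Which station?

Solve using three stations at a time. Using STA-04, STA-06, STA-07 (subtract circle equations pairwise → linear system) gives (x, y) ≈ (-56.6, -13.2).
Distances from that point to each station vs reported:
  STA-04: calculated 61.8 vs reported 61.8 → residual 0.0 km
  STA-05: calculated 38.6 vs reported 13.9 → residual 24.7 km
  STA-06: calculated 78.0 vs reported 78.0 → residual 0.0 km
  STA-07: calculated 107.7 vs reported 107.7 → residual 0.0 km
STA-04, STA-06, STA-07 are mutually consistent (residuals ≈ 0); STA-05 is off by 24.7 km.

STA-05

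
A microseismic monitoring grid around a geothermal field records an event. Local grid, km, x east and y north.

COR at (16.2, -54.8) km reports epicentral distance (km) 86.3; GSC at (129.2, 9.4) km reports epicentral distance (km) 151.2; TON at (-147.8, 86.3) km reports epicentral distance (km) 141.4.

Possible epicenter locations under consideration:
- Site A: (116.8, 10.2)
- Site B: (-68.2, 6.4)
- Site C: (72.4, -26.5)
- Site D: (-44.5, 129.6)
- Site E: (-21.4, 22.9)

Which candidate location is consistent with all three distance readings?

Site E

For each candidate, compare |candidate − station| to the reported distance:
Site A: residuals COR 33.5, GSC 138.8, TON 133.9 → max 138.8 km
Site B: residuals COR 18.0, GSC 46.2, TON 28.6 → max 46.2 km
Site C: residuals COR 23.4, GSC 84.0, TON 106.0 → max 106.0 km
Site D: residuals COR 107.8, GSC 60.0, TON 29.4 → max 107.8 km
Site E: residuals COR 0.0, GSC 0.0, TON 0.0 → max 0.0 km
Only Site E has all residuals ≈ 0.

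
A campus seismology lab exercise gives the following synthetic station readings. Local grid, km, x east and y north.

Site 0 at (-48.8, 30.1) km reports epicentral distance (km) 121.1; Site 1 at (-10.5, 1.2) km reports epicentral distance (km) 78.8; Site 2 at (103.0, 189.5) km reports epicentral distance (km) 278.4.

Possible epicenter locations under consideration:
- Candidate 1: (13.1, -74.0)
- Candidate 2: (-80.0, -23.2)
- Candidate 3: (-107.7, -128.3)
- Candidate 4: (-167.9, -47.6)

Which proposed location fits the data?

For each candidate, compare |candidate − station| to the reported distance:
Candidate 1: residuals Site 0 0.0, Site 1 0.0, Site 2 0.0 → max 0.0 km
Candidate 2: residuals Site 0 59.3, Site 1 5.1, Site 2 2.2 → max 59.3 km
Candidate 3: residuals Site 0 47.9, Site 1 83.1, Site 2 102.9 → max 102.9 km
Candidate 4: residuals Site 0 21.1, Site 1 86.0, Site 2 81.6 → max 86.0 km
Only Candidate 1 has all residuals ≈ 0.

Candidate 1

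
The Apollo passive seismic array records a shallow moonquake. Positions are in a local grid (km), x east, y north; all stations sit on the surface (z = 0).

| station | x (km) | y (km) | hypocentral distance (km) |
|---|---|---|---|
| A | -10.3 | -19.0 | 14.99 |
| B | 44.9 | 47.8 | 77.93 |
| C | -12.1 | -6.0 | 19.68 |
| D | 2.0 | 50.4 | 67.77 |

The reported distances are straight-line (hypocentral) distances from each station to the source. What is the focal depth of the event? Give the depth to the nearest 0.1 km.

Each station gives a sphere (x−x_i)² + (y−y_i)² + z² = d_i² (stations at z=0).
Subtracting the A sphere from B and C: z² cancels, leaving linear equations in x and y:
110.4 x + 133.6 y = -2014.62
-3.6 x + 26.0 y = -447.28
Solving: x ≈ 2.201, y ≈ -16.898 km (keep extra digits for the depth step; rounded: 2.2, -16.9).
Then from the A sphere: z² = 14.99² − (x + 10.3)² − (y + 19.0)² with x = 2.201, y = -16.898, so z ≈ 8.000 ≈ 8.0 km.

depth ≈ 8.0 km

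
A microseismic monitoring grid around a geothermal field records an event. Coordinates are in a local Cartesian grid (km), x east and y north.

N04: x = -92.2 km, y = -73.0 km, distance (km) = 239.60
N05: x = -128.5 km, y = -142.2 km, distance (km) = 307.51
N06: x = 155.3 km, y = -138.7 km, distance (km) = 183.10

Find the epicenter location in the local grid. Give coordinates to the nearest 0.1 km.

118.7 km east, 40.7 km north

Circle about each station: (x + 92.2)² + (y + 73.0)² = 239.60²; (x + 128.5)² + (y + 142.2)² = 307.51²; (x − 155.3)² + (y + 138.7)² = 183.10².
Subtracting pairs of circle equations eliminates x²+y² and gives linear equations (the radical axes):
-72.6 x − 138.4 y = -14250.99
495.0 x − 131.4 y = 53408.49
Solving the 2×2 system: x ≈ 118.7, y ≈ 40.7 km.
Check against N04 (with the unrounded x, y): √((x + 92.2)²+(y + 73.0)²) = 239.60 ≈ 239.60 km. ✓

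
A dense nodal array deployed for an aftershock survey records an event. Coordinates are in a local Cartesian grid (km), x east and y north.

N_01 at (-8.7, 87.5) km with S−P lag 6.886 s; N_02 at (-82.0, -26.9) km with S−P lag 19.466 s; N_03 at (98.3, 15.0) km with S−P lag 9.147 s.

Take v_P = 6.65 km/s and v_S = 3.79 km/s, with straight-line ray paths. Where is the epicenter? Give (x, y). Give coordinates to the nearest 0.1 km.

x ≈ 51.6 km, y ≈ 80.7 km

Distance from S−P lag: d = Δt · v_P v_S / (v_P − v_S) = Δt · (6.65·3.79)/(6.65−3.79) ≈ 8.8124·Δt.
So d_N_01 = 60.68, d_N_02 = 171.54, d_N_03 = 80.61 km.
Circle about each station: (x + 8.7)² + (y − 87.5)² = 60.68²; (x + 82.0)² + (y + 26.9)² = 171.54²; (x − 98.3)² + (y − 15.0)² = 80.61².
Subtracting pairs of circle equations eliminates x²+y² and gives linear equations (the radical axes):
-146.6 x − 228.8 y = -26028.24
214.0 x − 145.0 y = -659.96
Solving the 2×2 system: x ≈ 51.6, y ≈ 80.7 km.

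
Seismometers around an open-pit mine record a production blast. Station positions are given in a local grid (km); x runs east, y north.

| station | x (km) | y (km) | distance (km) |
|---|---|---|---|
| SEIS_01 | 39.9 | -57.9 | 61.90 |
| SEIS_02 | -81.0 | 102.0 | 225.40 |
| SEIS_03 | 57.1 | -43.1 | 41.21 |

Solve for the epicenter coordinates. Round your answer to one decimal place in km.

Circle about each station: (x − 39.9)² + (y + 57.9)² = 61.90²; (x + 81.0)² + (y − 102.0)² = 225.40²; (x − 57.1)² + (y + 43.1)² = 41.21².
Subtracting pairs of circle equations eliminates x²+y² and gives linear equations (the radical axes):
-241.8 x + 319.8 y = -34952.97
34.4 x + 29.6 y = 2306.95
Solving the 2×2 system: x ≈ 97.6, y ≈ -35.5 km.
Check against SEIS_01 (with the unrounded x, y): √((x − 39.9)²+(y + 57.9)²) = 61.90 ≈ 61.90 km. ✓

(97.6, -35.5)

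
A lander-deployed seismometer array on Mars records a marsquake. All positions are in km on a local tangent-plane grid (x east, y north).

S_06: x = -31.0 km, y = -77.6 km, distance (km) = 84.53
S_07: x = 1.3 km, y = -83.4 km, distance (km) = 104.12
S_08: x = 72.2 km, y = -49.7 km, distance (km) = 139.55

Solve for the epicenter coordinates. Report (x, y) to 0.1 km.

(-57.1, 2.8)

Circle about each station: (x + 31.0)² + (y + 77.6)² = 84.53²; (x − 1.3)² + (y + 83.4)² = 104.12²; (x − 72.2)² + (y + 49.7)² = 139.55².
Subtracting the S_06 equation from the S_07 and S_08 equations removes the quadratic terms:
64.6 x − 11.6 y = -3721.16
206.4 x + 55.8 y = -11628.71
Solving the 2×2 system: x ≈ -57.1, y ≈ 2.8 km.
Check against S_06 (with the unrounded x, y): √((x + 31.0)²+(y + 77.6)²) = 84.54 ≈ 84.53 km. ✓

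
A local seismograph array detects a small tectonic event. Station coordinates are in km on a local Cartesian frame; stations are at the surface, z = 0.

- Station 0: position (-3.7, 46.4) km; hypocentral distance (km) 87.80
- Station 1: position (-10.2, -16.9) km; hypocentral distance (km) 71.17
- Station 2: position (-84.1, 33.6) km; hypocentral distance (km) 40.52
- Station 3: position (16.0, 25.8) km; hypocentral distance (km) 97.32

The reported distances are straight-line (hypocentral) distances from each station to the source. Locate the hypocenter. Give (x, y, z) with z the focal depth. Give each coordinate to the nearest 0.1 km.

Each station gives a sphere (x−x_i)² + (y−y_i)² + z² = d_i² (stations at z=0).
Subtracting the Station 0 sphere from Station 1 and Station 2: z² cancels, leaving linear equations in x and y:
-13.0 x − 126.6 y = 866.67
-160.8 x − 25.6 y = 12102.09
Solving: x ≈ -75.405, y ≈ 0.897 km (keep extra digits for the depth step; rounded: -75.4, 0.9).
Then from the Station 0 sphere: z² = 87.80² − (x + 3.7)² − (y − 46.4)² with x = -75.405, y = 0.897, so z ≈ 22.287 ≈ 22.3 km.
Check against Station 3 (with the unrounded solution): distance 97.32 ≈ 97.32 km. ✓

(-75.4, 0.9, 22.3)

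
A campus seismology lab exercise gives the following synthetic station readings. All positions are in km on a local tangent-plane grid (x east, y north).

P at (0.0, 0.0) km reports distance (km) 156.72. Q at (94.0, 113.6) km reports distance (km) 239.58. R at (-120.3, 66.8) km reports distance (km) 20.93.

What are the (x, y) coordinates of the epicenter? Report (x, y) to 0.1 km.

(-141.2, 68.0)

Circle about each station: x² + y² = 156.72²; (x − 94.0)² + (y − 113.6)² = 239.58²; (x + 120.3)² + (y − 66.8)² = 20.93².
Subtracting the P equation from the Q and R equations removes the quadratic terms:
188.0 x + 227.2 y = -11096.46
-240.6 x + 133.6 y = 43057.42
Solving the 2×2 system: x ≈ -141.2, y ≈ 68.0 km.
Check against P (with the unrounded x, y): √(x²+y²) = 156.72 ≈ 156.72 km. ✓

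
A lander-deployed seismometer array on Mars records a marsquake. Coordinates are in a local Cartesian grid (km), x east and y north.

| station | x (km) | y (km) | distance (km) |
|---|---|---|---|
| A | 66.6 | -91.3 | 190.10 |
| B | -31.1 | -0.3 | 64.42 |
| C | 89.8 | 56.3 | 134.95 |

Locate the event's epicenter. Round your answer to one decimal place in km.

(-45.0, 62.6)

Circle about each station: (x − 66.6)² + (y + 91.3)² = 190.10²; (x + 31.1)² + (y + 0.3)² = 64.42²; (x − 89.8)² + (y − 56.3)² = 134.95².
Subtracting pairs of circle equations eliminates x²+y² and gives linear equations (the radical axes):
-195.4 x + 182.0 y = 20184.12
46.4 x + 295.2 y = 16388.99
Solving the 2×2 system: x ≈ -45.0, y ≈ 62.6 km.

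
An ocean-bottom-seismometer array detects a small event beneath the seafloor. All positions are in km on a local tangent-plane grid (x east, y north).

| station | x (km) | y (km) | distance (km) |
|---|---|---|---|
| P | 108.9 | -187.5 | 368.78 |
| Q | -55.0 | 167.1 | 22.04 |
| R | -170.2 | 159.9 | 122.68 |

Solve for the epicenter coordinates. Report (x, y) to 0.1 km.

-48.3 km east, 146.1 km north

Circle about each station: (x − 108.9)² + (y + 187.5)² = 368.78²; (x + 55.0)² + (y − 167.1)² = 22.04²; (x + 170.2)² + (y − 159.9)² = 122.68².
Subtracting the P equation from the Q and R equations removes the quadratic terms:
-327.8 x + 709.2 y = 119444.88
-558.2 x + 694.8 y = 128468.90
Solving the 2×2 system: x ≈ -48.3, y ≈ 146.1 km.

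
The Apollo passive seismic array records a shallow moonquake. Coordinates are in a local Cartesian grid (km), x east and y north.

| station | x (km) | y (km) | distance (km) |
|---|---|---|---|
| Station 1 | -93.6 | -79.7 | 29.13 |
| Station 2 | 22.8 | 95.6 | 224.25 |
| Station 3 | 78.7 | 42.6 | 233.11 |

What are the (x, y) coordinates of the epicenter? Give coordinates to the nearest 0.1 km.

-122.4 km east, -75.3 km north

Circle about each station: (x + 93.6)² + (y + 79.7)² = 29.13²; (x − 22.8)² + (y − 95.6)² = 224.25²; (x − 78.7)² + (y − 42.6)² = 233.11².
Subtracting the Station 1 equation from the Station 2 and Station 3 equations removes the quadratic terms:
232.8 x + 350.6 y = -54893.36
344.6 x + 244.6 y = -60596.32
Solving the 2×2 system: x ≈ -122.4, y ≈ -75.3 km.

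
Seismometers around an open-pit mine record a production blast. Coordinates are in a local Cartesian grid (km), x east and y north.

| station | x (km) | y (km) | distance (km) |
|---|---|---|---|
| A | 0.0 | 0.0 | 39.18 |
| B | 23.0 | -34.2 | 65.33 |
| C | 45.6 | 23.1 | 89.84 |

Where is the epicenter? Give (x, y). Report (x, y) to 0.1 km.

x ≈ -37.8 km, y ≈ -10.3 km

Circle about each station: x² + y² = 39.18²; (x − 23.0)² + (y + 34.2)² = 65.33²; (x − 45.6)² + (y − 23.1)² = 89.84².
Subtracting the A equation from the B and C equations removes the quadratic terms:
46.0 x − 68.4 y = -1034.30
91.2 x + 46.2 y = -3923.18
Solving the 2×2 system: x ≈ -37.8, y ≈ -10.3 km.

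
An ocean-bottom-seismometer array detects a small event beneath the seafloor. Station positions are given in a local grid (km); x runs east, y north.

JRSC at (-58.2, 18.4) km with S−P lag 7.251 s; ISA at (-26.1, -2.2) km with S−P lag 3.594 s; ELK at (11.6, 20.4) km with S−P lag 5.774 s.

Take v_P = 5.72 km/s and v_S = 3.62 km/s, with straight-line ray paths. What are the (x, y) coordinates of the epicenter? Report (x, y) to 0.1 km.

Distance from S−P lag: d = Δt · v_P v_S / (v_P − v_S) = Δt · (5.72·3.62)/(5.72−3.62) ≈ 9.8602·Δt.
So d_JRSC = 71.50, d_ISA = 35.44, d_ELK = 56.93 km.
Circle about each station: (x + 58.2)² + (y − 18.4)² = 71.50²; (x + 26.1)² + (y + 2.2)² = 35.44²; (x − 11.6)² + (y − 20.4)² = 56.93².
Subtracting the JRSC equation from the ISA and ELK equations removes the quadratic terms:
64.2 x − 41.2 y = 816.51
139.6 x + 4.0 y = -1303.85
Solving the 2×2 system: x ≈ -8.4, y ≈ -32.9 km.
Check against JRSC (with the unrounded x, y): √((x + 58.2)²+(y − 18.4)²) = 71.50 ≈ 71.50 km. ✓

-8.4 km east, -32.9 km north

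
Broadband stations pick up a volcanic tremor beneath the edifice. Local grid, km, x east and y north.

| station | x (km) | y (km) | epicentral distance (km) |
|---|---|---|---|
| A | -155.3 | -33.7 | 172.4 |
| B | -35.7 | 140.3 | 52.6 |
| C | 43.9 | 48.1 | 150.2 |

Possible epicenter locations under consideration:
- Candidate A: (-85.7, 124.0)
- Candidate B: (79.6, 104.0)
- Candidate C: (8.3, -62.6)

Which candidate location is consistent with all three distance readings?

For each candidate, compare |candidate − station| to the reported distance:
Candidate A: residuals A 0.0, B 0.0, C 0.0 → max 0.0 km
Candidate B: residuals A 99.9, B 68.3, C 83.9 → max 99.9 km
Candidate C: residuals A 6.3, B 155.0, C 33.9 → max 155.0 km
Only Candidate A has all residuals ≈ 0.

Candidate A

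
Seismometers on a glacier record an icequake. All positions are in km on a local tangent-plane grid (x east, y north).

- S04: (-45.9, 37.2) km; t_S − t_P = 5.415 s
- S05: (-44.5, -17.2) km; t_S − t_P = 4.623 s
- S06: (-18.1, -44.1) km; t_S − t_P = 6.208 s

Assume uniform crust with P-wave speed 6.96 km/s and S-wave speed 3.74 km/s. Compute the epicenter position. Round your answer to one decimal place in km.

Distance from S−P lag: d = Δt · v_P v_S / (v_P − v_S) = Δt · (6.96·3.74)/(6.96−3.74) ≈ 8.0840·Δt.
So d_S04 = 43.77, d_S05 = 37.37, d_S06 = 50.19 km.
Circle about each station: (x + 45.9)² + (y − 37.2)² = 43.77²; (x + 44.5)² + (y + 17.2)² = 37.37²; (x + 18.1)² + (y + 44.1)² = 50.19².
Subtracting pairs of circle equations eliminates x²+y² and gives linear equations (the radical axes):
2.8 x − 108.8 y = -695.26
55.6 x − 162.6 y = -1821.45
Solving the 2×2 system: x ≈ -15.2, y ≈ 6.0 km.

(-15.2, 6.0)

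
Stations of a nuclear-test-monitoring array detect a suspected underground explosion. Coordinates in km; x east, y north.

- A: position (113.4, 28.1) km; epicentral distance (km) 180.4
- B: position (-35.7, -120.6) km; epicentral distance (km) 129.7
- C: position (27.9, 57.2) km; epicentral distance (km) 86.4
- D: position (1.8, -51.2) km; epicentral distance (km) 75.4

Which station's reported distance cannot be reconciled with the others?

Solve using three stations at a time. Using B, C, D (subtract circle equations pairwise → linear system) gives (x, y) ≈ (-44.0, 9.0).
Distances from that point to each station vs reported:
  A: calculated 158.6 vs reported 180.4 → residual 21.8 km
  B: calculated 129.8 vs reported 129.7 → residual 0.1 km
  C: calculated 86.6 vs reported 86.4 → residual 0.2 km
  D: calculated 75.6 vs reported 75.4 → residual 0.2 km
B, C, D are mutually consistent (residuals ≈ 0); A is off by 21.8 km.

A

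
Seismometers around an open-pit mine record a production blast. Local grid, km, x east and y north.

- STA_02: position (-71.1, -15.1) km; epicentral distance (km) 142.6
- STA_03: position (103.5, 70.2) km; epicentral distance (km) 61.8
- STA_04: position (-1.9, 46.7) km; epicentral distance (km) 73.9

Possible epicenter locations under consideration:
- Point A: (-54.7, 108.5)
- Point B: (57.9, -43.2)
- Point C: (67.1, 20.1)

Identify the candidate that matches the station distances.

Point C

For each candidate, compare |candidate − station| to the reported distance:
Point A: residuals STA_02 17.9, STA_03 101.0, STA_04 7.4 → max 101.0 km
Point B: residuals STA_02 10.6, STA_03 60.4, STA_04 34.1 → max 60.4 km
Point C: residuals STA_02 0.0, STA_03 0.1, STA_04 0.0 → max 0.1 km
Only Point C has all residuals ≈ 0.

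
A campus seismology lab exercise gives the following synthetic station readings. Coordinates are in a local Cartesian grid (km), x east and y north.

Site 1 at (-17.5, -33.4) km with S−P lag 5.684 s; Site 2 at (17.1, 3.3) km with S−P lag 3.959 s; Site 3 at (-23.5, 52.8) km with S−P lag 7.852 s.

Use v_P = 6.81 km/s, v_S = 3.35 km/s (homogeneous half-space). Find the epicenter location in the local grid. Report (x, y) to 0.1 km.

(-9.0, 3.1)

Distance from S−P lag: d = Δt · v_P v_S / (v_P − v_S) = Δt · (6.81·3.35)/(6.81−3.35) ≈ 6.5935·Δt.
So d_Site 1 = 37.48, d_Site 2 = 26.10, d_Site 3 = 51.77 km.
Circle about each station: (x + 17.5)² + (y + 33.4)² = 37.48²; (x − 17.1)² + (y − 3.3)² = 26.10²; (x + 23.5)² + (y − 52.8)² = 51.77².
Subtracting the Site 1 equation from the Site 2 and Site 3 equations removes the quadratic terms:
69.2 x + 73.4 y = -394.97
-12.0 x + 172.4 y = 642.90
Solving the 2×2 system: x ≈ -9.0, y ≈ 3.1 km.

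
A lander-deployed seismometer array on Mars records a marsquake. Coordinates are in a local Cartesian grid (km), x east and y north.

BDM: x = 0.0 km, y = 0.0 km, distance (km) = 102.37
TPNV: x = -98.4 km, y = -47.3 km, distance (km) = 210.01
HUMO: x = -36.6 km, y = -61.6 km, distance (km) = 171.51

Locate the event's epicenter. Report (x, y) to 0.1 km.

Circle about each station: x² + y² = 102.37²; (x + 98.4)² + (y + 47.3)² = 210.01²; (x + 36.6)² + (y + 61.6)² = 171.51².
Subtracting the BDM equation from the TPNV and HUMO equations removes the quadratic terms:
-196.8 x − 94.6 y = -21704.73
-73.2 x − 123.2 y = -13801.94
Solving the 2×2 system: x ≈ 79.0, y ≈ 65.1 km.
Check against BDM (with the unrounded x, y): √(x²+y²) = 102.36 ≈ 102.37 km. ✓

79.0 km east, 65.1 km north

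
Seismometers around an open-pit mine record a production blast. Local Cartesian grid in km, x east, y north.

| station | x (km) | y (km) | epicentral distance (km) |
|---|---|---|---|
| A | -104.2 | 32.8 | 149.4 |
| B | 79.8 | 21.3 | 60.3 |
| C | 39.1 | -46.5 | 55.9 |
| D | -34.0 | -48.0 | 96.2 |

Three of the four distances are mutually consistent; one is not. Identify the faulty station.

Solve using three stations at a time. Using A, C, D (subtract circle equations pairwise → linear system) gives (x, y) ≈ (43.3, 9.2).
Distances from that point to each station vs reported:
  A: calculated 149.4 vs reported 149.4 → residual 0.0 km
  B: calculated 38.4 vs reported 60.3 → residual 21.9 km
  C: calculated 55.9 vs reported 55.9 → residual 0.0 km
  D: calculated 96.2 vs reported 96.2 → residual 0.0 km
A, C, D are mutually consistent (residuals ≈ 0); B is off by 21.9 km.

B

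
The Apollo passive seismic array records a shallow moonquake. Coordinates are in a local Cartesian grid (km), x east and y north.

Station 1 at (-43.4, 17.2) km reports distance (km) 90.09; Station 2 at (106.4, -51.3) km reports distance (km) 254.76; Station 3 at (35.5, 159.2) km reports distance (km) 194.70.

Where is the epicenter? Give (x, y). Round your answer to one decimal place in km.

Circle about each station: (x + 43.4)² + (y − 17.2)² = 90.09²; (x − 106.4)² + (y + 51.3)² = 254.76²; (x − 35.5)² + (y − 159.2)² = 194.70².
Subtracting pairs of circle equations eliminates x²+y² and gives linear equations (the radical axes):
299.6 x − 137.0 y = -45013.20
157.8 x + 284.0 y = -5366.39
Solving the 2×2 system: x ≈ -126.7, y ≈ 51.5 km.
Check against Station 1 (with the unrounded x, y): √((x + 43.4)²+(y − 17.2)²) = 90.08 ≈ 90.09 km. ✓

(-126.7, 51.5)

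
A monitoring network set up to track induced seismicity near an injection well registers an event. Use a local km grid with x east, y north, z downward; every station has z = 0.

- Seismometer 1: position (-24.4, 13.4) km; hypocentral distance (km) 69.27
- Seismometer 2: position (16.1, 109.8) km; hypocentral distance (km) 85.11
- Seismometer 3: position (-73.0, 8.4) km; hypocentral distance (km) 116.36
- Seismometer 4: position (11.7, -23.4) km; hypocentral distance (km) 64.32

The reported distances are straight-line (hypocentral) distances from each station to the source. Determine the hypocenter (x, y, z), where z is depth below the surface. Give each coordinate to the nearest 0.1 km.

Each station gives a sphere (x−x_i)² + (y−y_i)² + z² = d_i² (stations at z=0).
Subtracting the Seismometer 1 sphere from Seismometer 2 and Seismometer 3: z² cancels, leaving linear equations in x and y:
81.0 x + 192.8 y = 9094.95
-97.2 x − 10.0 y = -4116.68
Solving: x ≈ 39.194, y ≈ 30.707 km (keep extra digits for the depth step; rounded: 39.2, 30.7).
Then from the Seismometer 1 sphere: z² = 69.27² − (x + 24.4)² − (y − 13.4)² with x = 39.194, y = 30.707, so z ≈ 21.321 ≈ 21.3 km.
Check against Seismometer 4 (with the unrounded solution): distance 64.33 ≈ 64.32 km. ✓

(39.2, 30.7, 21.3)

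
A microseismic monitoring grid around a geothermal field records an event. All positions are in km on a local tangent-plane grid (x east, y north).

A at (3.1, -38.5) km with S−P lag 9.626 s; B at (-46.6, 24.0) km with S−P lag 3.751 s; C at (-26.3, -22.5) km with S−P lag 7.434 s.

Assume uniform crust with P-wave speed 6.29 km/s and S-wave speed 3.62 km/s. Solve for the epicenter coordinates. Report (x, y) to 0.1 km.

Distance from S−P lag: d = Δt · v_P v_S / (v_P − v_S) = Δt · (6.29·3.62)/(6.29−3.62) ≈ 8.5280·Δt.
So d_A = 82.09, d_B = 31.99, d_C = 63.40 km.
Circle about each station: (x − 3.1)² + (y + 38.5)² = 82.09²; (x + 46.6)² + (y − 24.0)² = 31.99²; (x + 26.3)² + (y + 22.5)² = 63.40².
Subtracting the A equation from the B and C equations removes the quadratic terms:
-99.4 x + 125.0 y = 6971.11
-58.8 x + 32.0 y = 2425.29
Solving the 2×2 system: x ≈ -19.2, y ≈ 40.5 km.
Check against A (with the unrounded x, y): √((x − 3.1)²+(y + 38.5)²) = 82.08 ≈ 82.09 km. ✓

x ≈ -19.2 km, y ≈ 40.5 km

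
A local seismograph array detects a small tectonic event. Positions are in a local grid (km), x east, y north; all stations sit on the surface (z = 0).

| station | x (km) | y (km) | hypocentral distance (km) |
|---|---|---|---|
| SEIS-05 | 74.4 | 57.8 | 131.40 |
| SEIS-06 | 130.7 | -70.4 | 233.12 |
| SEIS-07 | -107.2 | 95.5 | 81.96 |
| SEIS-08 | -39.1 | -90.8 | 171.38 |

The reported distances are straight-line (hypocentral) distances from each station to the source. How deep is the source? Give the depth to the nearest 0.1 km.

Each station gives a sphere (x−x_i)² + (y−y_i)² + z² = d_i² (stations at z=0).
Subtracting the SEIS-05 sphere from SEIS-06 and SEIS-07: z² cancels, leaving linear equations in x and y:
112.6 x − 256.4 y = -23916.52
-363.2 x + 75.4 y = 22284.41
Solving: x ≈ -46.204, y ≈ 72.988 km (keep extra digits for the depth step; rounded: -46.2, 73.0).
Then from the SEIS-05 sphere: z² = 131.40² − (x − 74.4)² − (y − 57.8)² with x = -46.204, y = 72.988, so z ≈ 49.899 ≈ 49.9 km.

49.9 km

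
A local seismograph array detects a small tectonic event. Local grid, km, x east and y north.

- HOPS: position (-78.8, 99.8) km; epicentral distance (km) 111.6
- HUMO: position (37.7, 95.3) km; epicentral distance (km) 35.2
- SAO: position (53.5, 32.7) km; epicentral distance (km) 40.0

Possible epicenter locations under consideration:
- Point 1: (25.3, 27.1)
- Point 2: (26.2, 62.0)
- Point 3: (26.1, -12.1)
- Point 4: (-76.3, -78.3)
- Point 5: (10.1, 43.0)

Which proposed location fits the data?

For each candidate, compare |candidate − station| to the reported distance:
Point 1: residuals HOPS 15.4, HUMO 34.1, SAO 11.2 → max 34.1 km
Point 2: residuals HOPS 0.0, HUMO 0.0, SAO 0.0 → max 0.0 km
Point 3: residuals HOPS 41.8, HUMO 72.8, SAO 12.5 → max 72.8 km
Point 4: residuals HOPS 66.5, HUMO 172.5, SAO 130.8 → max 172.5 km
Point 5: residuals HOPS 6.1, HUMO 23.9, SAO 4.6 → max 23.9 km
Only Point 2 has all residuals ≈ 0.

Point 2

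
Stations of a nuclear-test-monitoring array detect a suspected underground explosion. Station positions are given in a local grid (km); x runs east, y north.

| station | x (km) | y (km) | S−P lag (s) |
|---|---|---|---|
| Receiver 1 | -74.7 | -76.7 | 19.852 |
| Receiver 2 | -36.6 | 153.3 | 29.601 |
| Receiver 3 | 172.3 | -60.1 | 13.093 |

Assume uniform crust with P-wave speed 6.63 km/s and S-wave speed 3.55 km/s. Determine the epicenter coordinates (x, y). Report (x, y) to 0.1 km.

x ≈ 73.5 km, y ≈ -44.3 km

Distance from S−P lag: d = Δt · v_P v_S / (v_P − v_S) = Δt · (6.63·3.55)/(6.63−3.55) ≈ 7.6417·Δt.
So d_Receiver 1 = 151.70, d_Receiver 2 = 226.20, d_Receiver 3 = 100.05 km.
Circle about each station: (x + 74.7)² + (y + 76.7)² = 151.70²; (x + 36.6)² + (y − 153.3)² = 226.20²; (x − 172.3)² + (y + 60.1)² = 100.05².
Subtracting pairs of circle equations eliminates x²+y² and gives linear equations (the radical axes):
76.2 x + 460.0 y = -14776.08
494.0 x + 33.2 y = 34839.21
Solving the 2×2 system: x ≈ 73.5, y ≈ -44.3 km.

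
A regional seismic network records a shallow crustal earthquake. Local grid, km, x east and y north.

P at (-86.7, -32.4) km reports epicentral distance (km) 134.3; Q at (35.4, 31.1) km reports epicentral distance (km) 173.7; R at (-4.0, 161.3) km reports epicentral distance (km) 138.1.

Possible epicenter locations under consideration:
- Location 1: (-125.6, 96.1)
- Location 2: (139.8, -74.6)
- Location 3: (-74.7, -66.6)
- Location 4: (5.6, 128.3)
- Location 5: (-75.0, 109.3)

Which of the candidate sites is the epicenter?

For each candidate, compare |candidate − station| to the reported distance:
Location 1: residuals P 0.0, Q 0.1, R 0.1 → max 0.1 km
Location 2: residuals P 96.1, Q 25.1, R 138.2 → max 138.2 km
Location 3: residuals P 98.1, Q 26.5, R 100.5 → max 100.5 km
Location 4: residuals P 51.0, Q 72.0, R 103.7 → max 103.7 km
Location 5: residuals P 7.9, Q 38.4, R 50.1 → max 50.1 km
Only Location 1 has all residuals ≈ 0.

Location 1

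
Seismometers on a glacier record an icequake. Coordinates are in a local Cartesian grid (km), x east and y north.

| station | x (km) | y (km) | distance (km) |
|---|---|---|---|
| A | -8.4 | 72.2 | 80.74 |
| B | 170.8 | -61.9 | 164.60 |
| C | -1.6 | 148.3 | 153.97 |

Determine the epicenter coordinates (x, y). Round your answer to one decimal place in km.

x ≈ 16.5 km, y ≈ -4.6 km

Circle about each station: (x + 8.4)² + (y − 72.2)² = 80.74²; (x − 170.8)² + (y + 61.9)² = 164.60²; (x + 1.6)² + (y − 148.3)² = 153.97².
Subtracting the A equation from the B and C equations removes the quadratic terms:
358.4 x − 268.2 y = 7146.64
13.6 x + 152.2 y = -475.76
Solving the 2×2 system: x ≈ 16.5, y ≈ -4.6 km.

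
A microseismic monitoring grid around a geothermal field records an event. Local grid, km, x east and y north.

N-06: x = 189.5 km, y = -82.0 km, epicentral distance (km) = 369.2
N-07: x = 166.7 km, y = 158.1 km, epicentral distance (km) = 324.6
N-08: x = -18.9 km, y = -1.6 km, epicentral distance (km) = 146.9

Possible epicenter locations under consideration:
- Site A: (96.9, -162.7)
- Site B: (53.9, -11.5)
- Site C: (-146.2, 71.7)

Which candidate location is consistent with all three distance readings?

Site C

For each candidate, compare |candidate − station| to the reported distance:
Site A: residuals N-06 246.4, N-07 3.7, N-08 51.5 → max 246.4 km
Site B: residuals N-06 216.4, N-07 120.9, N-08 73.4 → max 216.4 km
Site C: residuals N-06 0.0, N-07 0.0, N-08 0.0 → max 0.0 km
Only Site C has all residuals ≈ 0.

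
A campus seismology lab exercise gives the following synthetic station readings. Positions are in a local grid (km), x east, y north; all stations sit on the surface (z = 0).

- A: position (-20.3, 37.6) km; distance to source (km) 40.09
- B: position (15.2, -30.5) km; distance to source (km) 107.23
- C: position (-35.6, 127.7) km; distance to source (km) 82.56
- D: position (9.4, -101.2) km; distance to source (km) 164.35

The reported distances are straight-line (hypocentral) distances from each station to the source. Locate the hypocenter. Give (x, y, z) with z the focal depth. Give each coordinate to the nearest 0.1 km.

(-54.1, 49.3, 18.1)

Each station gives a sphere (x−x_i)² + (y−y_i)² + z² = d_i² (stations at z=0).
Subtracting the A sphere from B and C: z² cancels, leaving linear equations in x and y:
71.0 x − 136.2 y = -10555.62
-30.6 x + 180.2 y = 10539.85
Solving: x ≈ -54.089, y ≈ 49.305 km (keep extra digits for the depth step; rounded: -54.1, 49.3).
Then from the A sphere: z² = 40.09² − (x + 20.3)² − (y − 37.6)² with x = -54.089, y = 49.305, so z ≈ 18.125 ≈ 18.1 km.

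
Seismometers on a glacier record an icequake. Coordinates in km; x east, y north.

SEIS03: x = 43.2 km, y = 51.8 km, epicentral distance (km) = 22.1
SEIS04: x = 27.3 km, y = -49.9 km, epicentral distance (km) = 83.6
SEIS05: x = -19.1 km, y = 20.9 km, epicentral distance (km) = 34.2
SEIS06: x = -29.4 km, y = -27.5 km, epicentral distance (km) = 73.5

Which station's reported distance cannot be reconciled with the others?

Solve using three stations at a time. Using SEIS04, SEIS05, SEIS06 (subtract circle equations pairwise → linear system) gives (x, y) ≈ (13.1, 32.5).
Distances from that point to each station vs reported:
  SEIS03: calculated 35.8 vs reported 22.1 → residual 13.7 km
  SEIS04: calculated 83.6 vs reported 83.6 → residual 0.0 km
  SEIS05: calculated 34.2 vs reported 34.2 → residual 0.0 km
  SEIS06: calculated 73.5 vs reported 73.5 → residual 0.0 km
SEIS04, SEIS05, SEIS06 are mutually consistent (residuals ≈ 0); SEIS03 is off by 13.7 km.

SEIS03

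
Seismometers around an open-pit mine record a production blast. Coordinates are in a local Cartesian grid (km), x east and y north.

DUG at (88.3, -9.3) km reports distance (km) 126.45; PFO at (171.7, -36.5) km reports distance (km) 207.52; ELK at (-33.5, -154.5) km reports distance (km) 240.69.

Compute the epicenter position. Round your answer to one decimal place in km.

Circle about each station: (x − 88.3)² + (y + 9.3)² = 126.45²; (x − 171.7)² + (y + 36.5)² = 207.52²; (x + 33.5)² + (y + 154.5)² = 240.69².
Subtracting the DUG equation from the PFO and ELK equations removes the quadratic terms:
166.8 x − 54.4 y = -4145.19
-243.6 x − 290.4 y = -24832.95
Solving the 2×2 system: x ≈ 2.4, y ≈ 83.5 km.
Check against DUG (with the unrounded x, y): √((x − 88.3)²+(y + 9.3)²) = 126.47 ≈ 126.45 km. ✓

(2.4, 83.5)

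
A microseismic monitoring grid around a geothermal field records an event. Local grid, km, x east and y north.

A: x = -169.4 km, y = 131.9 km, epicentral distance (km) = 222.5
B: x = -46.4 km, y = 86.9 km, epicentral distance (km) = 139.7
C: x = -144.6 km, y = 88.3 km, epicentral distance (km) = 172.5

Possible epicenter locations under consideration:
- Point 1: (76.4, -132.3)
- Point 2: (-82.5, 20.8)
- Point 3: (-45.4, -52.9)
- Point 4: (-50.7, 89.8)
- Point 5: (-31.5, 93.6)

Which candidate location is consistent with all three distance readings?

For each candidate, compare |candidate − station| to the reported distance:
Point 1: residuals A 138.4, B 111.6, C 139.8 → max 139.8 km
Point 2: residuals A 81.5, B 64.4, C 80.8 → max 81.5 km
Point 3: residuals A 0.0, B 0.1, C 0.1 → max 0.1 km
Point 4: residuals A 96.6, B 134.5, C 78.6 → max 134.5 km
Point 5: residuals A 79.4, B 123.4, C 59.3 → max 123.4 km
Only Point 3 has all residuals ≈ 0.

Point 3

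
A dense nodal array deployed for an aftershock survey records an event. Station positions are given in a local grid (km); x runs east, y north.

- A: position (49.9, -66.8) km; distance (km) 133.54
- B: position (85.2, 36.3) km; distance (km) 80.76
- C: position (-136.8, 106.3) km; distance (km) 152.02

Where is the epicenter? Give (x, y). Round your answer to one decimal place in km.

Circle about each station: (x − 49.9)² + (y + 66.8)² = 133.54²; (x − 85.2)² + (y − 36.3)² = 80.76²; (x + 136.8)² + (y − 106.3)² = 152.02².
Subtracting the A equation from the B and C equations removes the quadratic terms:
70.6 x + 206.2 y = 12935.23
-373.4 x + 346.2 y = 17784.53
Solving the 2×2 system: x ≈ 8.0, y ≈ 60.0 km.

(8.0, 60.0)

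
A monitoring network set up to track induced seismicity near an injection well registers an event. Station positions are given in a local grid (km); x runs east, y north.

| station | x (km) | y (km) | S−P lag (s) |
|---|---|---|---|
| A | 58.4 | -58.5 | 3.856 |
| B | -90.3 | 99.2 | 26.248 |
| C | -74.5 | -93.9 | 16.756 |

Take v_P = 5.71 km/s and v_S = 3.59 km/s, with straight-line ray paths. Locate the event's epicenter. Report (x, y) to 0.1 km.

(87.1, -82.3)

Distance from S−P lag: d = Δt · v_P v_S / (v_P − v_S) = Δt · (5.71·3.59)/(5.71−3.59) ≈ 9.6693·Δt.
So d_A = 37.28, d_B = 253.80, d_C = 162.02 km.
Circle about each station: (x − 58.4)² + (y + 58.5)² = 37.28²; (x + 90.3)² + (y − 99.2)² = 253.80²; (x + 74.5)² + (y + 93.9)² = 162.02².
Subtracting the A equation from the B and C equations removes the quadratic terms:
-297.4 x + 315.4 y = -51862.72
-265.8 x − 70.8 y = -17326.03
Solving the 2×2 system: x ≈ 87.1, y ≈ -82.3 km.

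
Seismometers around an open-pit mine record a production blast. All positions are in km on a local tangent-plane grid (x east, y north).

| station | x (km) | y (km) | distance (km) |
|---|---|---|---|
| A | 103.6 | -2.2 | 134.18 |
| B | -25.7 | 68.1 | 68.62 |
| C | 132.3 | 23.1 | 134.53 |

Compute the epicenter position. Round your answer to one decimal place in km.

Circle about each station: (x − 103.6)² + (y + 2.2)² = 134.18²; (x + 25.7)² + (y − 68.1)² = 68.62²; (x − 132.3)² + (y − 23.1)² = 134.53².
Subtracting the A equation from the B and C equations removes the quadratic terms:
-258.6 x + 140.6 y = 7855.87
57.4 x + 50.6 y = 7205.05
Solving the 2×2 system: x ≈ 29.1, y ≈ 109.4 km.
Check against A (with the unrounded x, y): √((x − 103.6)²+(y + 2.2)²) = 134.17 ≈ 134.18 km. ✓

29.1 km east, 109.4 km north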